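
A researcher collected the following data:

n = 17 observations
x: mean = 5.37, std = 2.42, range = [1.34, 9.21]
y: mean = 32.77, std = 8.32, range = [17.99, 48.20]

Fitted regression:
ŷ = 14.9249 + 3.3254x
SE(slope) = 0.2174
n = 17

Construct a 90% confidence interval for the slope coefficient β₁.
The 90% CI for β₁ is (2.9443, 3.7065)

Confidence interval for the slope:

The 90% CI for β₁ is: β̂₁ ± t*(α/2, n-2) × SE(β̂₁)

Step 1: Find critical t-value
- Confidence level = 0.9
- Degrees of freedom = n - 2 = 17 - 2 = 15
- t*(α/2, 15) = 1.7531

Step 2: Calculate margin of error
Margin = 1.7531 × 0.2174 = 0.3811

Step 3: Construct interval
CI = 3.3254 ± 0.3811
CI = (2.9443, 3.7065)

Interpretation: intervals built this way capture the true β₁ in 90% of repeated samples; here the plausible range for the per-unit effect of x on y is 2.9443 to 3.7065.
Since 0 is outside the interval, a two-sided test at α = 0.10 would reject H₀: β₁ = 0.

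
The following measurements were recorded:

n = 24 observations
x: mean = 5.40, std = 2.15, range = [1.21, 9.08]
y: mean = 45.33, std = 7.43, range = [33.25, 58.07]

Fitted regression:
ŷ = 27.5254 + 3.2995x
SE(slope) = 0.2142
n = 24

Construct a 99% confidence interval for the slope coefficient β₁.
The 99% CI for β₁ is (2.6957, 3.9033)

Confidence interval for the slope:

The 99% CI for β₁ is: β̂₁ ± t*(α/2, n-2) × SE(β̂₁)

Step 1: Find critical t-value
- Confidence level = 0.99
- Degrees of freedom = n - 2 = 24 - 2 = 22
- t*(α/2, 22) = 2.8188

Step 2: Calculate margin of error
Margin = 2.8188 × 0.2142 = 0.6038

Step 3: Construct interval
CI = 3.2995 ± 0.6038
CI = (2.6957, 3.9033)

Interpretation: each one-unit increase in x is associated with a change in mean y of between 2.6957 and 3.9033, with 99% confidence.
Both endpoints are positive, so the data support a genuinely positive slope at this confidence level.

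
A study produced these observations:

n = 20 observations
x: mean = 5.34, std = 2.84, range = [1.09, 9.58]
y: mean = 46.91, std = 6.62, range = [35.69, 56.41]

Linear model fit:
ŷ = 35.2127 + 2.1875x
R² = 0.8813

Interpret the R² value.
R² = 0.8813 means 88.13% of the variation in y is explained by the linear relationship with x. This indicates a strong fit.

R² (coefficient of determination) measures the proportion of variance in y explained by the regression model.

Here R² = 0.8813:
- Explained: 88.13% of the variation in y
- Unexplained (residual): 100% − 88.13% = 11.87%
- Rule of thumb (below 0.3 weak; 0.3 to below 0.7 moderate; 0.7 and above strong) → strong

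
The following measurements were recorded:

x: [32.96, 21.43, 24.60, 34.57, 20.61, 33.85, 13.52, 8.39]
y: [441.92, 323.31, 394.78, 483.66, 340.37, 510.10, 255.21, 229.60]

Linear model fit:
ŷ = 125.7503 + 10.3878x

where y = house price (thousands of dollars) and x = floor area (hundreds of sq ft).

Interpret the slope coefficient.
On average, house price is about 10.3878 thousand dollars higher for every extra hundred sq ft of floor area.

β₁ = 10.3878 is the change in predicted house price (thousand dollars) per additional hundred sq ft of floor area.

Interpretation:
- Floor area up by 1 hundred sq ft → predicted house price increases by 10.3878 thousand dollars
- This is a linear approximation: the same per-unit change is assumed across the whole observed x range
- The slope describes association in these data, not necessarily a causal effect

(β₀ = 125.7503 is the fitted value at x = 0 and is not part of the slope interpretation.)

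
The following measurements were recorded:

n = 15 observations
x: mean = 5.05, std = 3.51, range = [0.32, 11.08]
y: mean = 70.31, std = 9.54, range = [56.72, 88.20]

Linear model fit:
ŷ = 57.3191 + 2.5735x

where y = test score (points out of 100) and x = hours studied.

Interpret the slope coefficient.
An increase of one hour in study time is associated with a 2.5735 points increase in predicted test score.

The slope coefficient β₁ = 2.5735 represents the marginal effect of study time on test score.

Interpretation:
- Study time up by 1 hour → predicted test score increases by 2.5735 points
- The effect is assumed constant over the observed range of x (linearity)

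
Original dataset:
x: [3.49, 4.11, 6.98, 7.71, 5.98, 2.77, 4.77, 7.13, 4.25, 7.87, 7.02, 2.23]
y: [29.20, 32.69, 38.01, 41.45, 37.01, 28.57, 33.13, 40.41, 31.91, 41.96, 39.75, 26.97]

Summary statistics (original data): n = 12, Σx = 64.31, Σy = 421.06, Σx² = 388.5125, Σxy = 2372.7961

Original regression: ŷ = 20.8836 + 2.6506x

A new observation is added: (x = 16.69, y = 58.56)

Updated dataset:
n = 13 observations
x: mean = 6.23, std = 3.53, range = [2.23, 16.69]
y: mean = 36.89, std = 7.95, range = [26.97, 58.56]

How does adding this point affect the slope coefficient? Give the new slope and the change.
The slope changes from 2.6506 to 2.2279 (change of -0.4227, or -15.9%).

The new point has HIGH LEVERAGE: x = 16.69 is far from the original mean x̄ = 64.31/12 ≈ 5.36 (original range [2.23, 7.87]).

Step 1: Update the sums with the new point (n goes from 12 to 13)
Σx  = 64.31 + 16.69 = 81.00
Σy  = 421.06 + 58.56 = 479.62
Σx² = 388.5125 + 16.69² = 388.5125 + 278.5561 = 667.0686
Σxy = 2372.7961 + 16.69×58.56 = 2372.7961 + 977.3664 = 3350.1625

Step 2: Recompute the slope with b₁ = (nΣxy − ΣxΣy) / (nΣx² − (Σx)²)
Numerator   = 13×3350.1625 − 81.00×479.62 = 43552.1125 − 38849.2200 = 4702.8925
Denominator = 13×667.0686 − 81.00² = 8671.8918 − 6561.0000 = 2110.8918
b₁(new) = 4702.8925 / 2110.8918 = 2.2279

(Same formula on the original sums: (12×2372.7961 − 64.31×421.06) / (12×388.5125 − 64.31²) = 1395.1846 / 526.3739 = 2.6506, matching the given fit.)

Step 3: Change in slope
Δβ₁ = 2.2279 − 2.6506 = -0.4227
Relative change = -0.4227 / 2.6506 × 100% = -15.9%
→ the slope decreases when the point is added.

Because the point sits below the extension of the original line at a high-leverage x, it tilts the fit down.
In practice: examine leverage (hᵢ) and Cook's distance rather than deleting it automatically; refit with and without it and report both if conclusions differ.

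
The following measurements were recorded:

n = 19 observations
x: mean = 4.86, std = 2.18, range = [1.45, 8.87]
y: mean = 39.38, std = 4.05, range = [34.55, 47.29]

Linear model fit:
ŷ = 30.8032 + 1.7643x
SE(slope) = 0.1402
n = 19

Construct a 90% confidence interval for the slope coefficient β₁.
The 90% CI for β₁ is (1.5204, 2.0082)

Confidence interval for the slope:

The 90% CI for β₁ is: β̂₁ ± t*(α/2, n-2) × SE(β̂₁)

Step 1: Find critical t-value
- Confidence level = 0.9
- Degrees of freedom = n - 2 = 19 - 2 = 17
- t*(α/2, 17) = 1.7396

Step 2: Calculate margin of error
Margin = 1.7396 × 0.1402 = 0.2439

Step 3: Construct interval
CI = 1.7643 ± 0.2439
CI = (1.5204, 2.0082)

Interpretation: We are 90% confident that the true slope β₁ lies between 1.5204 and 2.0082.
Both endpoints are positive, so the data support a genuinely positive slope at this confidence level.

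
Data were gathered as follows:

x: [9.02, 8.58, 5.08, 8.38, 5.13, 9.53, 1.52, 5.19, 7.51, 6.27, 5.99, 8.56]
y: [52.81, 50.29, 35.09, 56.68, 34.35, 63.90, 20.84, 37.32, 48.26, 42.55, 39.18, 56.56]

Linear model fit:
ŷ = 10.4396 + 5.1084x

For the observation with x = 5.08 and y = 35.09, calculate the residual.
Residual = -1.3003

The residual is the difference between the actual value and the predicted value:

Residual = y - ŷ

Step 1: Calculate predicted value
ŷ = 10.4396 + 5.1084 × 5.08
ŷ = 36.3903

Step 2: Calculate residual
Residual = 35.09 - 36.3903
Residual = -1.3003

Sign check: y < ŷ, so the point is below the line and the fit overestimates here.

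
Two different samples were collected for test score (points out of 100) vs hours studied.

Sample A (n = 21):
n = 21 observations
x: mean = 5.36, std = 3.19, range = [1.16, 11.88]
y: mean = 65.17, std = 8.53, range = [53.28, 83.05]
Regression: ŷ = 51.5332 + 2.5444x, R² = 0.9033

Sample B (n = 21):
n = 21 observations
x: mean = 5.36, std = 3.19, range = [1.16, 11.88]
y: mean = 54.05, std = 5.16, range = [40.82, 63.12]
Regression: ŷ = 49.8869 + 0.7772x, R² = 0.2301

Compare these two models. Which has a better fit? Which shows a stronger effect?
Model A has the better fit (R² = 0.9033 vs 0.2301). Model A shows the stronger effect (|β₁| = 2.5444 vs 0.7772).

Model Comparison:

Which explains more variance? (R²)
- Model A: R² = 0.9033 → 90.33% of variance in test score explained
- Model B: R² = 0.2301 → 23.01% of variance in test score explained
- 0.9033 > 0.2301 → Model A has the better fit

Effect size (slope magnitude):
- Model A: β₁ = 2.5444 → predicted test score rises 2.5444 points per additional hour of study time
- Model B: β₁ = 0.7772 → predicted test score rises 0.7772 points per additional hour of study time
- |2.5444| > |0.7772| → Model A shows the stronger marginal effect

Note: A better fit (higher R²) doesn't necessarily mean a more important relationship.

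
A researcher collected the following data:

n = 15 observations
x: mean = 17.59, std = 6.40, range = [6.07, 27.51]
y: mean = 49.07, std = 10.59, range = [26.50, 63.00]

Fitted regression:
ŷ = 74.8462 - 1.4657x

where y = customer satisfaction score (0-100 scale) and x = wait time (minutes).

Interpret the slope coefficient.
For each additional minute of wait time, predicted satisfaction score decreases by approximately 1.4657 points.

The slope coefficient β₁ = -1.4657 represents the marginal effect of wait time on satisfaction score.

Interpretation:
- Wait time up by 1 minute → predicted satisfaction score decreases by 1.4657 points
- This is a linear approximation: the same per-unit change is assumed across the whole observed x range

The intercept β₀ = 74.8462 is the predicted satisfaction score when wait time = 0; since the smallest observed x is 6.07, this is an extrapolation and mainly anchors the line.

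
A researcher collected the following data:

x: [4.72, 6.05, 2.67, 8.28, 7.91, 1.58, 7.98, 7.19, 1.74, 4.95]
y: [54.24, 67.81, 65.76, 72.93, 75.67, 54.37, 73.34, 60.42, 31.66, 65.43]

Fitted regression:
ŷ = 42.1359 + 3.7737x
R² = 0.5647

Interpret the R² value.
The model explains 56.47% of the variance in y (R² = 0.5647), leaving 43.53% unexplained; the fit is moderate.

R² (coefficient of determination) measures the proportion of variance in y explained by the regression model.

Here R² = 0.5647:
- Explained: 56.47% of the variation in y
- Unexplained (residual): 100% − 56.47% = 43.53%
- Rule of thumb (below 0.3 weak; 0.3 to below 0.7 moderate; 0.7 and above strong) → moderate

Calculation: R² = 1 − (SS_res / SS_tot), where SS_res is the sum of squared residuals and SS_tot the total sum of squares.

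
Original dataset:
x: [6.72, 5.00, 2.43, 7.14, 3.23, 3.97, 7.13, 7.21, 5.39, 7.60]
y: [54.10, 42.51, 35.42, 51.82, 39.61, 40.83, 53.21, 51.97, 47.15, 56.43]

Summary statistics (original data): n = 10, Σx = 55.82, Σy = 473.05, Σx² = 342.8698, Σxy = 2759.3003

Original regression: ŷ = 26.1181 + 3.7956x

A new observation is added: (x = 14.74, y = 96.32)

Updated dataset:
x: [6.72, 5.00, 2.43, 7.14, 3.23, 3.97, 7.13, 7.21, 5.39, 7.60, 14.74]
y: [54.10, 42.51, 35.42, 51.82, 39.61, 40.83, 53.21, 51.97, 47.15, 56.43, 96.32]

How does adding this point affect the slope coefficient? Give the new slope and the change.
The slope changes from 3.7956 to 4.8993 (change of +1.1037, or +29.1%).

The new point has HIGH LEVERAGE: x = 14.74 is far from the original mean x̄ = 55.82/10 ≈ 5.58 (original range [2.43, 7.60]).

Step 1: Update the sums with the new point (n goes from 10 to 11)
Σx  = 55.82 + 14.74 = 70.56
Σy  = 473.05 + 96.32 = 569.37
Σx² = 342.8698 + 14.74² = 342.8698 + 217.2676 = 560.1374
Σxy = 2759.3003 + 14.74×96.32 = 2759.3003 + 1419.7568 = 4179.0571

Step 2: Recompute the slope with b₁ = (nΣxy − ΣxΣy) / (nΣx² − (Σx)²)
Numerator   = 11×4179.0571 − 70.56×569.37 = 45969.6281 − 40174.7472 = 5794.8809
Denominator = 11×560.1374 − 70.56² = 6161.5114 − 4978.7136 = 1182.7978
b₁(new) = 5794.8809 / 1182.7978 = 4.8993

(Same formula on the original sums: (10×2759.3003 − 55.82×473.05) / (10×342.8698 − 55.82²) = 1187.3520 / 312.8256 = 3.7956, matching the given fit.)

Step 3: Change in slope
Δβ₁ = 4.8993 − 3.7956 = +1.1037
Relative change = +1.1037 / 3.7956 × 100% = +29.1%
→ the slope increases when the point is added.

Because the point sits above the extension of the original line at a high-leverage x, it tilts the fit up.
In practice: examine leverage (hᵢ) and Cook's distance rather than deleting it automatically; check such a point for data-entry or measurement error.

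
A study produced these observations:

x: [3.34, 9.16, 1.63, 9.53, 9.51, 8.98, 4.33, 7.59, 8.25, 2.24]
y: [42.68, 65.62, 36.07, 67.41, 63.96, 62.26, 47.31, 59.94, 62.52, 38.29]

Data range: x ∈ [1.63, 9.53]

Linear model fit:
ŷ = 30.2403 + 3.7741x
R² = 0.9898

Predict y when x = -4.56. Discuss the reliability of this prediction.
ŷ = 13.0304 (extrapolation — x = -4.56 lies outside [1.63, 9.53], so reliability is low).

Prediction calculation:
ŷ = 30.2403 + 3.7741 × (-4.56)
ŷ = 13.0304

Reliability:
- Data range: x ∈ [1.63, 9.53]
- Prediction point: x = -4.56 is 6.19 units below the observed range → this is EXTRAPOLATION, not interpolation

Why that matters here:
- The linear relationship may not hold outside the observed range
- Real relationships often flatten, saturate, or turn nonlinear at extremes

A defensible statement: 'if the linear trend continued to x = -4.56, y would be about 13.0304' — the premise is untested.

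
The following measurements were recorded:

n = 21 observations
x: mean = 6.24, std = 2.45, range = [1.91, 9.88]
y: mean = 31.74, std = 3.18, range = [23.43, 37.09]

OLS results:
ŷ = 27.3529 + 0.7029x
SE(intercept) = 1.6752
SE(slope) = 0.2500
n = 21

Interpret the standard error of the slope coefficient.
The slope 0.7029 is pinned down to within about ±0.2500 (one SE) by these data — relative uncertainty 35.6%, i.e. moderately precise.

SE(β̂₁) = 0.2500 says: if we drew many samples of n = 21 from the same population and refit each time, the fitted slopes would scatter with a standard deviation of roughly 0.2500 around the true β₁.

Relative precision:
- SE / |β̂₁| = 0.2500 / 0.7029 = 35.6%
- Rule of thumb (under 20%: precise; 20% to under 50%: moderately precise; 50% or more: imprecise) → moderately precise

Link to interval estimation: a confidence interval for β₁ is β̂₁ ± t* × 0.2500, so SE sets the half-width per unit of t*.

What drives SE(β̂₁): wider spread of x values → smaller SE.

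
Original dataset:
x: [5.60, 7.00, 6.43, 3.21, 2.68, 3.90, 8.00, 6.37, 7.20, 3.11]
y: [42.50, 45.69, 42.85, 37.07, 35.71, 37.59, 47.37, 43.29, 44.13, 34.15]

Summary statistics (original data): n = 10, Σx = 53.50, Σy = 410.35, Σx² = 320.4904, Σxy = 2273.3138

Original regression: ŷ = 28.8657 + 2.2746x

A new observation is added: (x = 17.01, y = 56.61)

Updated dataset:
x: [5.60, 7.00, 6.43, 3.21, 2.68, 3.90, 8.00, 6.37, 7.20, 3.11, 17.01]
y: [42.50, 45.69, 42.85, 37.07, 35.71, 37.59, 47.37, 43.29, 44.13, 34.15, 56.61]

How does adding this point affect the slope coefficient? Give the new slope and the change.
The slope changes from 2.2746 to 1.5396 (change of -0.7350, or -32.3%).

x = 17.01 lies well outside the original x-range [2.68, 8.00] (x̄ ≈ 5.35), so this observation has high leverage and can move the slope substantially.

Step 1: Update the sums with the new point (n goes from 10 to 11)
Σx  = 53.50 + 17.01 = 70.51
Σy  = 410.35 + 56.61 = 466.96
Σx² = 320.4904 + 17.01² = 320.4904 + 289.3401 = 609.8305
Σxy = 2273.3138 + 17.01×56.61 = 2273.3138 + 962.9361 = 3236.2499

Step 2: Recompute the slope with b₁ = (nΣxy − ΣxΣy) / (nΣx² − (Σx)²)
Numerator   = 11×3236.2499 − 70.51×466.96 = 35598.7489 − 32925.3496 = 2673.3993
Denominator = 11×609.8305 − 70.51² = 6708.1355 − 4971.6601 = 1736.4754
b₁(new) = 2673.3993 / 1736.4754 = 1.5396

(Same formula on the original sums: (10×2273.3138 − 53.50×410.35) / (10×320.4904 − 53.50²) = 779.4130 / 342.6540 = 2.2746, matching the given fit.)

Step 3: Change in slope
Δβ₁ = 1.5396 − 2.2746 = -0.7350
Relative change = -0.7350 / 2.2746 × 100% = -32.3%
→ the slope decreases when the point is added.

Because the point sits below the extension of the original line at a high-leverage x, it tilts the fit down.
In practice: check such a point for data-entry or measurement error.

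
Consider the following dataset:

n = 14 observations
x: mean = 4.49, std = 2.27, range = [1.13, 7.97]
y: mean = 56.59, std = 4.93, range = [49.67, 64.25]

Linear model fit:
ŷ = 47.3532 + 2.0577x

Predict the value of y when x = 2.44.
ŷ = 52.3740

To predict y for x = 2.44, substitute into the regression equation:

ŷ = 47.3532 + 2.0577 × 2.44
ŷ = 47.3532 + 5.0208
ŷ = 52.3740

This is the fitted mean response at that x — an individual observation would come with a wider prediction interval.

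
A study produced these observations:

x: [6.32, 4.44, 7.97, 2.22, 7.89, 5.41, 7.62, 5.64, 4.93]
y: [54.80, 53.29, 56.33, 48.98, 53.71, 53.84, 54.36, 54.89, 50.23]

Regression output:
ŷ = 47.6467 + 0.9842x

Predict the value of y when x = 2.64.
ŷ = 50.2450

x = 2.64 lies inside the observed range [2.22, 7.97], so the fitted equation applies directly:

ŷ = 47.6467 + 0.9842 × 2.64
ŷ = 47.6467 + 2.5983
ŷ = 50.2450

This is the fitted mean response at that x — an individual observation would come with a wider prediction interval.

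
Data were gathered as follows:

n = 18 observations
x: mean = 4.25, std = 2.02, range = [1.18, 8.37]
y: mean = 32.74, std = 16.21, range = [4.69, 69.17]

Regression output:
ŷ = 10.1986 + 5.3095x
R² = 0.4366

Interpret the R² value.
About 43.66% of the variability in y is accounted for by the regression on x (R² = 0.4366) — a moderate linear fit.

The coefficient of determination R² is the fraction of the total variation in y that the fitted line accounts for.

Here R² = 0.4366:
- Explained: 43.66% of the variation in y
- Unexplained (residual): 100% − 43.66% = 56.34%
- Rule of thumb (below 0.3 weak; 0.3 to below 0.7 moderate; 0.7 and above strong) → moderate

Calculation: R² = 1 − (SS_res / SS_tot), where SS_res is the sum of squared residuals and SS_tot the total sum of squares.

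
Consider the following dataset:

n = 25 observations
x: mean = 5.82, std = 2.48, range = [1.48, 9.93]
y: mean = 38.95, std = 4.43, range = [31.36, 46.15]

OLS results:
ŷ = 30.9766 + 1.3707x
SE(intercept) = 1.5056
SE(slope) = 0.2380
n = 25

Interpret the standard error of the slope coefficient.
SE(slope) = 0.2380 measures the uncertainty in the estimated slope. The coefficient is estimated precisely (SE/|β̂₁| = 17.4%).

SE(β̂₁) = 0.2380 says: if we drew many samples of n = 25 from the same population and refit each time, the fitted slopes would scatter with a standard deviation of roughly 0.2380 around the true β₁.

Relative precision:
- SE / |β̂₁| = 0.2380 / 1.3707 = 17.4%
- Rule of thumb (under 20%: precise; 20% to under 50%: moderately precise; 50% or more: imprecise) → precise

Link to the t-test: t = β̂₁ / SE(β̂₁) = 1.3707 / 0.2380 = 5.7592, the statistic for H₀: β₁ = 0.

What drives SE(β̂₁): wider spread of x values → smaller SE.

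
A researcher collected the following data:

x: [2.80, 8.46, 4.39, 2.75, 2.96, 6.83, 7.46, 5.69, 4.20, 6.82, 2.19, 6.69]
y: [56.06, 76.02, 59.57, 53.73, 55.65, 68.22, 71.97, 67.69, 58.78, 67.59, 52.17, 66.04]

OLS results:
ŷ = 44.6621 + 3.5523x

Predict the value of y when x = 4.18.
ŷ = 59.5107

To predict y for x = 4.18, substitute into the regression equation:

ŷ = 44.6621 + 3.5523 × 4.18
ŷ = 44.6621 + 14.8486
ŷ = 59.5107

This is a point prediction; actual observations scatter around it by roughly the residual standard deviation.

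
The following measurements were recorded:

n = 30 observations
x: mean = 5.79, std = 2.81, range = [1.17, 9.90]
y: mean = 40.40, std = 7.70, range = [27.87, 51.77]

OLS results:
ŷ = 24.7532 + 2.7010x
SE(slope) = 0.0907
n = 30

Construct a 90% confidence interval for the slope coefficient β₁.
The 90% CI for β₁ is (2.5467, 2.8553)

Confidence interval for the slope:

The 90% CI for β₁ is: β̂₁ ± t*(α/2, n-2) × SE(β̂₁)

Step 1: Find critical t-value
- Confidence level = 0.9
- Degrees of freedom = n - 2 = 30 - 2 = 28
- t*(α/2, 28) = 1.7011

Step 2: Calculate margin of error
Margin = 1.7011 × 0.0907 = 0.1543

Step 3: Construct interval
CI = 2.7010 ± 0.1543
CI = (2.5467, 2.8553)

Interpretation: each one-unit increase in x is associated with a change in mean y of between 2.5467 and 2.8553, with 90% confidence.
The interval does not include 0, suggesting a significant linear relationship.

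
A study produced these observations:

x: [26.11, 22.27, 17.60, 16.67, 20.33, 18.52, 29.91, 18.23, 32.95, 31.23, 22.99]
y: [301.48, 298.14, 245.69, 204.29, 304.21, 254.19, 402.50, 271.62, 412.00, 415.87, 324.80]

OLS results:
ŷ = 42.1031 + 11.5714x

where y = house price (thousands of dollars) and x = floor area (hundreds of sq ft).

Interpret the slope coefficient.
For each additional hundred sq ft of floor area, predicted house price increases by approximately 11.5714 thousand dollars.

The slope coefficient β₁ = 11.5714 represents the marginal effect of floor area on house price.

Interpretation:
- Floor area up by 1 hundred sq ft → predicted house price increases by 11.5714 thousand dollars
- This is a linear approximation: the same per-unit change is assumed across the whole observed x range
- The slope describes association in these data, not necessarily a causal effect

(β₀ = 42.1031 is the fitted value at x = 0 and is not part of the slope interpretation.)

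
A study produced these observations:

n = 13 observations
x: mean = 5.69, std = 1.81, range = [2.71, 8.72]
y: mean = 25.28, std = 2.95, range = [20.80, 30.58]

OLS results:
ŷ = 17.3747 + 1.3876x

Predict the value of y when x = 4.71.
ŷ = 23.9103

x = 4.71 lies inside the observed range [2.71, 8.72], so the fitted equation applies directly:

ŷ = 17.3747 + 1.3876 × 4.71
ŷ = 17.3747 + 6.5356
ŷ = 23.9103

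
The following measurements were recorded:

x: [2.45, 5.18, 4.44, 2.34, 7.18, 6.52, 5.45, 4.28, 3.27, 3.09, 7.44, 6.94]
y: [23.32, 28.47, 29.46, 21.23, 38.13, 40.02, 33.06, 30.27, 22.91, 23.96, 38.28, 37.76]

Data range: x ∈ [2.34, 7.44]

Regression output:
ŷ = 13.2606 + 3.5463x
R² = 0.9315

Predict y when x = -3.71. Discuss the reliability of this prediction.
ŷ = 0.1038 (extrapolation — x = -3.71 lies outside [2.34, 7.44], so reliability is low).

Prediction calculation:
ŷ = 13.2606 + 3.5463 × (-3.71)
ŷ = 0.1038

Reliability:
- Data range: x ∈ [2.34, 7.44]
- Prediction point: x = -3.71 is 6.05 units below the observed range → this is EXTRAPOLATION, not interpolation

Why that matters here:
- R² describes fit only over the sampled x values; it says nothing about behaviour beyond them
- The linear relationship may not hold outside the observed range

A defensible statement: 'if the linear trend continued to x = -3.71, y would be about 0.1038' — the premise is untested.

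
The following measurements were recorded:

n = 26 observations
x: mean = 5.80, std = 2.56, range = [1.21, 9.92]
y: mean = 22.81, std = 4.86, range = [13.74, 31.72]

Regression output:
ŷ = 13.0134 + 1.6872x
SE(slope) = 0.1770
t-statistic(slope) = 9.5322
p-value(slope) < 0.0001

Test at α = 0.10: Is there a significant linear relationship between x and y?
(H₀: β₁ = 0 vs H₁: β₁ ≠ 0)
p-value < 0.0001 < α = 0.10, so we reject H₀. The relationship is significant.

Hypothesis test for the slope coefficient:

H₀: β₁ = 0 (no linear relationship)
H₁: β₁ ≠ 0 (linear relationship exists)

Test statistic: t = β̂₁ / SE(β̂₁) = 1.6872 / 0.1770 = 9.5322

p < 0.0001: how often a slope estimate this far from 0 (in SE units) would arise by chance if β₁ were truly 0.

Decision rule: reject H₀ if p-value < α.
p-value < 0.0001 < α = 0.10 → reject H₀.

There is sufficient evidence at the 10% significance level to conclude that a linear relationship exists between x and y.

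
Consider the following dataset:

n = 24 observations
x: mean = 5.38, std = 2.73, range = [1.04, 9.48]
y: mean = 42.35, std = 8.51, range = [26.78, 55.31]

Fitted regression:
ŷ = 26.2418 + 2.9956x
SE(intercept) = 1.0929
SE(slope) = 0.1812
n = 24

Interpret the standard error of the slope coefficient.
The slope 2.9956 is pinned down to within about ±0.1812 (one SE) by these data — relative uncertainty 6.0%, i.e. precise.

SE(β̂₁) = 0.1812 says: if we drew many samples of n = 24 from the same population and refit each time, the fitted slopes would scatter with a standard deviation of roughly 0.1812 around the true β₁.

Relative precision:
- SE / |β̂₁| = 0.1812 / 2.9956 = 6.0%
- Rule of thumb (under 20%: precise; 20% to under 50%: moderately precise; 50% or more: imprecise) → precise

Link to the t-test: t = β̂₁ / SE(β̂₁) = 2.9956 / 0.1812 = 16.5320, the statistic for H₀: β₁ = 0.

What drives SE(β̂₁): more residual scatter → larger SE; larger n (here n = 24) → smaller SE.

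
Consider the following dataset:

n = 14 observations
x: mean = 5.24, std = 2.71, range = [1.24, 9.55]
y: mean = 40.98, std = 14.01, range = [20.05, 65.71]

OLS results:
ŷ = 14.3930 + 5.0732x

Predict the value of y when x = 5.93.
ŷ = 44.4771

x = 5.93 lies inside the observed range [1.24, 9.55], so the fitted equation applies directly:

ŷ = 14.3930 + 5.0732 × 5.93
ŷ = 14.3930 + 30.0841
ŷ = 44.4771

This is the fitted mean response at that x — an individual observation would come with a wider prediction interval.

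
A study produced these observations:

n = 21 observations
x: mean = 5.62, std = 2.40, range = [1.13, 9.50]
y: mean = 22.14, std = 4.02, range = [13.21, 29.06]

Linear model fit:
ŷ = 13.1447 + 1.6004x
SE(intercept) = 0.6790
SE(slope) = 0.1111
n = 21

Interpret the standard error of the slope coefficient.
SE(slope) = 0.1111 measures the uncertainty in the estimated slope. The coefficient is estimated precisely (SE/|β̂₁| = 6.9%).

SE(β̂₁) = 0.1111 says: if we drew many samples of n = 21 from the same population and refit each time, the fitted slopes would scatter with a standard deviation of roughly 0.1111 around the true β₁.

Relative precision:
- SE / |β̂₁| = 0.1111 / 1.6004 = 6.9%
- Rule of thumb (under 20%: precise; 20% to under 50%: moderately precise; 50% or more: imprecise) → precise

Link to the t-test: t = β̂₁ / SE(β̂₁) = 1.6004 / 0.1111 = 14.4050, the statistic for H₀: β₁ = 0.

What drives SE(β̂₁): more residual scatter → larger SE; wider spread of x values → smaller SE; larger n (here n = 21) → smaller SE.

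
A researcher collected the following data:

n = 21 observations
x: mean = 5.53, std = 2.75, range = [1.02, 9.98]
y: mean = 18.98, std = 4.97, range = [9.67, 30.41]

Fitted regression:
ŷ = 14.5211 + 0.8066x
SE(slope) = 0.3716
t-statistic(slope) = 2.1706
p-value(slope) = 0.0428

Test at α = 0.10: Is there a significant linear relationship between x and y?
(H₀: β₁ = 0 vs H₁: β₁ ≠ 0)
Since p-value = 0.0428 < α = 0.10, reject H₀ — the slope is significantly different from 0.

Hypothesis test for the slope coefficient:

H₀: β₁ = 0 (no linear relationship)
H₁: β₁ ≠ 0 (linear relationship exists)

Test statistic: t = β̂₁ / SE(β̂₁) = 0.8066 / 0.3716 = 2.1706

The p-value (0.0428) is the probability, under H₀, of a t-statistic at least as extreme as |t| = 2.1706 (two-sided, df = n − 2 = 19).

Decision rule: reject H₀ if p-value < α.
p-value = 0.0428 < α = 0.10 → reject H₀.

At α = 0.10 the data do provide convincing evidence of a nonzero slope.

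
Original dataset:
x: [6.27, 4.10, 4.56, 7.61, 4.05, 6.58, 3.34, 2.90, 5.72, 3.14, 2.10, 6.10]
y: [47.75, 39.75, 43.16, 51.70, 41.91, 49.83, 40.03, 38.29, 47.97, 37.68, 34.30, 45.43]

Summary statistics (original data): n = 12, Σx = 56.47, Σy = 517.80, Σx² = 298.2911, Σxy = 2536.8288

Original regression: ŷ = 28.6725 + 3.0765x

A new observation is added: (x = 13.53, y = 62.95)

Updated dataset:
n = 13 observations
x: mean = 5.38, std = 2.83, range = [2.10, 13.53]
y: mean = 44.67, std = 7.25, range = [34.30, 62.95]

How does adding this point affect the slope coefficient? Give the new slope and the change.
The slope changes from 3.0765 to 2.5034 (change of -0.5731, or -18.6%).

x = 13.53 lies well outside the original x-range [2.10, 7.61] (x̄ ≈ 4.71), so this observation has high leverage and can move the slope substantially.

Step 1: Update the sums with the new point (n goes from 12 to 13)
Σx  = 56.47 + 13.53 = 70.00
Σy  = 517.80 + 62.95 = 580.75
Σx² = 298.2911 + 13.53² = 298.2911 + 183.0609 = 481.3520
Σxy = 2536.8288 + 13.53×62.95 = 2536.8288 + 851.7135 = 3388.5423

Step 2: Recompute the slope with b₁ = (nΣxy − ΣxΣy) / (nΣx² − (Σx)²)
Numerator   = 13×3388.5423 − 70.00×580.75 = 44051.0499 − 40652.5000 = 3398.5499
Denominator = 13×481.3520 − 70.00² = 6257.5760 − 4900.0000 = 1357.5760
b₁(new) = 3398.5499 / 1357.5760 = 2.5034

(Same formula on the original sums: (12×2536.8288 − 56.47×517.80) / (12×298.2911 − 56.47²) = 1201.7796 / 390.6323 = 3.0765, matching the given fit.)

Step 3: Change in slope
Δβ₁ = 2.5034 − 3.0765 = -0.5731
Relative change = -0.5731 / 3.0765 × 100% = -18.6%
→ the slope decreases when the point is added.

Because the point sits below the extension of the original line at a high-leverage x, it tilts the fit down.
In practice: examine leverage (hᵢ) and Cook's distance rather than deleting it automatically.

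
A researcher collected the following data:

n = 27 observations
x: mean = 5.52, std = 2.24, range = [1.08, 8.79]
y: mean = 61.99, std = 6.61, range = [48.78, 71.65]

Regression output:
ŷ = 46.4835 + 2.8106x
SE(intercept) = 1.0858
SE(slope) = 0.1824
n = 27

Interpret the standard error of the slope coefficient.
The slope 2.8106 is pinned down to within about ±0.1824 (one SE) by these data — relative uncertainty 6.5%, i.e. precise.

What SE measures:
- The standard error quantifies the sampling variability of the coefficient estimate
- It is the estimated standard deviation of β̂₁ across hypothetical repeated samples of the same size
- Smaller SE → more precise estimate

Relative precision:
- SE / |β̂₁| = 0.1824 / 2.8106 = 6.5%
- Rule of thumb (under 20%: precise; 20% to under 50%: moderately precise; 50% or more: imprecise) → precise

Rough 95% range (±2 SE): 2.8106 ± 0.3648 → (2.4458, 3.1754).

What drives SE(β̂₁): wider spread of x values → smaller SE; larger n (here n = 27) → smaller SE.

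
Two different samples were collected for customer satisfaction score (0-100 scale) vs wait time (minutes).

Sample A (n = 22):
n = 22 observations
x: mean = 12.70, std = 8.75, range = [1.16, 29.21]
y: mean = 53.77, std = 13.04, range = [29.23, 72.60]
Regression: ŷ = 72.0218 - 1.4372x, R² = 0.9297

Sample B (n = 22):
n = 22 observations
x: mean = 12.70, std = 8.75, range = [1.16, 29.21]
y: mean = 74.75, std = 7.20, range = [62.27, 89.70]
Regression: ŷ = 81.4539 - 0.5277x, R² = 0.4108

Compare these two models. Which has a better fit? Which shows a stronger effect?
Model A has the better fit (R² = 0.9297 vs 0.4108). Model A shows the stronger effect (|β₁| = 1.4372 vs 0.5277).

Model Comparison:

Which explains more variance? (R²)
- Model A: R² = 0.9297 → 92.97% of variance in satisfaction score explained
- Model B: R² = 0.4108 → 41.08% of variance in satisfaction score explained
- 0.9297 > 0.4108 → Model A has the better fit

Which has the larger per-minute effect? (|β₁|)
- Model A: β₁ = -1.4372 → predicted satisfaction score falls 1.4372 points per additional minute of wait time
- Model B: β₁ = -0.5277 → predicted satisfaction score falls 0.5277 points per additional minute of wait time
- |-1.4372| > |-0.5277| → Model A shows the stronger marginal effect

Notes:
- A better fit (higher R²) doesn't necessarily mean a more important relationship.
- The two samples could reflect different populations, time periods, or measurement quality.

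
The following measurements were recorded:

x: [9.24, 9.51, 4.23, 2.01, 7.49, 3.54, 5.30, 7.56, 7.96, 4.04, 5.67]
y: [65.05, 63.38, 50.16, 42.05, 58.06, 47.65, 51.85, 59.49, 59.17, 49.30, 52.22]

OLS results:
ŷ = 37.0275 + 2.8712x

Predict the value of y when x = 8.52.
ŷ = 61.4901

To predict y for x = 8.52, substitute into the regression equation:

ŷ = 37.0275 + 2.8712 × 8.52
ŷ = 37.0275 + 24.4626
ŷ = 61.4901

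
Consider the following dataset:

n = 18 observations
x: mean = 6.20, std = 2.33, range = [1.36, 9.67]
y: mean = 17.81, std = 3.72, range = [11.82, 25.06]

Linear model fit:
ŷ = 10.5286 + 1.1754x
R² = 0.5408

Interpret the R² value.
The model explains 54.08% of the variance in y (R² = 0.5408), leaving 45.92% unexplained; the fit is moderate.

R² = 1 − SS_res/SS_tot compares the residual scatter to the total scatter of y about its mean.

Here R² = 0.5408:
- Explained: 54.08% of the variation in y
- Unexplained (residual): 100% − 54.08% = 45.92%
- Rule of thumb (below 0.3 weak; 0.3 to below 0.7 moderate; 0.7 and above strong) → moderate

Equivalently, for simple linear regression R² = r², so |r| = √0.5408 ≈ 0.7354.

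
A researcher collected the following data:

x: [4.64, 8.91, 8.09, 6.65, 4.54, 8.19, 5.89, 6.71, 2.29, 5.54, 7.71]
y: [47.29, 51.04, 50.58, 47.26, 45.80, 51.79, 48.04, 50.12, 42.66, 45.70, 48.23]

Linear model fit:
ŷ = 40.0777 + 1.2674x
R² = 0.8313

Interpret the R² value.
About 83.13% of the variability in y is accounted for by the regression on x (R² = 0.8313) — a strong linear fit.

R² (coefficient of determination) measures the proportion of variance in y explained by the regression model.

Here R² = 0.8313:
- Explained: 83.13% of the variation in y
- Unexplained (residual): 100% − 83.13% = 16.87%
- Rule of thumb (below 0.3 weak; 0.3 to below 0.7 moderate; 0.7 and above strong) → strong

Equivalently, for simple linear regression R² = r², so |r| = √0.8313 ≈ 0.9118.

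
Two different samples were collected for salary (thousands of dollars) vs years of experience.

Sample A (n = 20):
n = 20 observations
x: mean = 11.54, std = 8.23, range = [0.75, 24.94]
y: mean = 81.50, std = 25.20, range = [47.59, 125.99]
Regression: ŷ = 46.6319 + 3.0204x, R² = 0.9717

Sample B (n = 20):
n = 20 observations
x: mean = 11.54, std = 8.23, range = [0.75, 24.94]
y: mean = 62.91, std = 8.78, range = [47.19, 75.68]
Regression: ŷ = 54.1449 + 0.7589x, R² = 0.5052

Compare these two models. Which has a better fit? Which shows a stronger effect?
Model A has the better fit (R² = 0.9717 vs 0.5052). Model A shows the stronger effect (|β₁| = 3.0204 vs 0.7589).

Model Comparison:

Goodness of fit (R²):
- Model A: R² = 0.9717 → 97.17% of variance in salary explained
- Model B: R² = 0.5052 → 50.52% of variance in salary explained
- 0.9717 > 0.5052 → Model A has the better fit

Which has the larger per-year effect? (|β₁|)
- Model A: β₁ = 3.0204 → predicted salary rises 3.0204 thousand dollars per additional year of experience
- Model B: β₁ = 0.7589 → predicted salary rises 0.7589 thousand dollars per additional year of experience
- |3.0204| > |0.7589| → Model A shows the stronger marginal effect

Notes:
- R² measures how tightly points cluster around the line; β₁ measures how steep the line is — they answer different questions.
- The two samples could reflect different populations, time periods, or measurement quality.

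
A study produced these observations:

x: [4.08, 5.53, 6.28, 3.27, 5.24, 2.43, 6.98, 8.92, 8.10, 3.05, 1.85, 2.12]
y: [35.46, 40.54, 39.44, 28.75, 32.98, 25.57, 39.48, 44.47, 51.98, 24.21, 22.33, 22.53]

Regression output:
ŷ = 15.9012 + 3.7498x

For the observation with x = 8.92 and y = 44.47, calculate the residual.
Residual = -4.8794

The residual is the difference between the actual value and the predicted value:

Residual = y - ŷ

Step 1: Calculate predicted value
ŷ = 15.9012 + 3.7498 × 8.92
ŷ = 49.3494

Step 2: Calculate residual
Residual = 44.47 - 49.3494
Residual = -4.8794

Sign check: y < ŷ, so the point is below the line and the fit overestimates here.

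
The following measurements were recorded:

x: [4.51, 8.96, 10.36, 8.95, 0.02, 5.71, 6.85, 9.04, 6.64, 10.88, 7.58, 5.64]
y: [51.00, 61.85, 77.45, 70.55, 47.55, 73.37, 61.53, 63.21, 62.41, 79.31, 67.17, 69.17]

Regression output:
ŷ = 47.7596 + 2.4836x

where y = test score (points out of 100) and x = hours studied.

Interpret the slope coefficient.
On average, test score is about 2.4836 points higher for every extra hour of study time.

The slope coefficient β₁ = 2.4836 represents the marginal effect of study time on test score.

Interpretation:
- Study time up by 1 hour → predicted test score increases by 2.4836 points
- This is a linear approximation: the same per-unit change is assumed across the whole observed x range

(β₀ = 47.7596 is the fitted value at x = 0 and is not part of the slope interpretation.)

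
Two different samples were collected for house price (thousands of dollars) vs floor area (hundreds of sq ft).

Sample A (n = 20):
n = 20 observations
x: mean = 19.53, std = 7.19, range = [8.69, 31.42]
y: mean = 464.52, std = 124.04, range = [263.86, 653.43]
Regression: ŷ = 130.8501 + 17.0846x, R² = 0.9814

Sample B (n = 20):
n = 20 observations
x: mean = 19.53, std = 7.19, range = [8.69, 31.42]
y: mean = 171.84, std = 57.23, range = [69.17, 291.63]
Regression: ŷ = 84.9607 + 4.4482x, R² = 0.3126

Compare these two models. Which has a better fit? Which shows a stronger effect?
Model A has the better fit (R² = 0.9814 vs 0.3126). Model A shows the stronger effect (|β₁| = 17.0846 vs 4.4482).

Model Comparison:

Goodness of fit (R²):
- Model A: R² = 0.9814 → 98.14% of variance in house price explained
- Model B: R² = 0.3126 → 31.26% of variance in house price explained
- 0.9814 > 0.3126 → Model A has the better fit

Which has the larger per-hundred sq ft effect? (|β₁|)
- Model A: β₁ = 17.0846 → predicted house price rises 17.0846 thousand dollars per additional hundred sq ft of floor area
- Model B: β₁ = 4.4482 → predicted house price rises 4.4482 thousand dollars per additional hundred sq ft of floor area
- |17.0846| > |4.4482| → Model A shows the stronger marginal effect

Note: A steeper slope doesn't make a better model if the scatter around the line is large.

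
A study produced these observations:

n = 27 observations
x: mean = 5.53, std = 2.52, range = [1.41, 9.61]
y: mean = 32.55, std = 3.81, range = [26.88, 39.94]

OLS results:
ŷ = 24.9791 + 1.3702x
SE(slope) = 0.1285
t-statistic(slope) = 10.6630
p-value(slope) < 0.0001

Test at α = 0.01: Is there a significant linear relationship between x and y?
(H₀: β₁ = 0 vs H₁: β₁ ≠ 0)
Reject H₀: p-value < 0.0001 < α = 0.01. The linear relationship is significant at the 1% level.

Hypothesis test for the slope coefficient:

H₀: β₁ = 0 (no linear relationship)
H₁: β₁ ≠ 0 (linear relationship exists)

Test statistic: t = β̂₁ / SE(β̂₁) = 1.3702 / 0.1285 = 10.6630

p < 0.0001: how often a slope estimate this far from 0 (in SE units) would arise by chance if β₁ were truly 0.

Decision rule: reject H₀ if p-value < α.
p-value < 0.0001 < α = 0.01 → reject H₀.

There is sufficient evidence at the 1% significance level to conclude that a linear relationship exists between x and y.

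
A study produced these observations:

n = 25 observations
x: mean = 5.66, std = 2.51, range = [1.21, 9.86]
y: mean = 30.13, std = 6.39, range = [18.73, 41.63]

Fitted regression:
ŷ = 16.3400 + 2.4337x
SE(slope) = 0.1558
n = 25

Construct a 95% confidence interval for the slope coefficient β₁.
The 95% CI for β₁ is (2.1114, 2.7560)

Confidence interval for the slope:

The 95% CI for β₁ is: β̂₁ ± t*(α/2, n-2) × SE(β̂₁)

Step 1: Find critical t-value
- Confidence level = 0.95
- Degrees of freedom = n - 2 = 25 - 2 = 23
- t*(α/2, 23) = 2.0687

Step 2: Calculate margin of error
Margin = 2.0687 × 0.1558 = 0.3223

Step 3: Construct interval
CI = 2.4337 ± 0.3223
CI = (2.1114, 2.7560)

Interpretation: intervals built this way capture the true β₁ in 95% of repeated samples; here the plausible range for the per-unit effect of x on y is 2.1114 to 2.7560.
Since 0 is outside the interval, a two-sided test at α = 0.05 would reject H₀: β₁ = 0.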